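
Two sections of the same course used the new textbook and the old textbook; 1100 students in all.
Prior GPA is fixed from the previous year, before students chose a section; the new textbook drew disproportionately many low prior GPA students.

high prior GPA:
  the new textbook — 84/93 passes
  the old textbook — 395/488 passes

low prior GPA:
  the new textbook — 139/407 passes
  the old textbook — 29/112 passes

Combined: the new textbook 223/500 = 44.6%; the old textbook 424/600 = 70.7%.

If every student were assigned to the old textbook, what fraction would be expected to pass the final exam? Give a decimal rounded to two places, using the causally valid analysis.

0.55

Since prior GPA band is a pre-existing factor (not a product of the teaching method) and it affects the outcome on its own, it is a confounder. The stratified rates, not the pooled rate, identify the causal effect.
Standardising the old textbook to the population prior GPA band mix: 0.528·395/488 + 0.472·29/112 = 0.550.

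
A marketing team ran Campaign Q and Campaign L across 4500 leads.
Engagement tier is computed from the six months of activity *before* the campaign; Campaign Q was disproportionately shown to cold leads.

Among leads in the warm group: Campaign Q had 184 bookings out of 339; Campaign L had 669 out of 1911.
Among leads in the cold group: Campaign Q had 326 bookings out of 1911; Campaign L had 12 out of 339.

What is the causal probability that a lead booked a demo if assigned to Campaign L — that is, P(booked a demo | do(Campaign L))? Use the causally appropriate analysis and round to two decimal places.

0.19

The stratified and pooled comparisons disagree (Campaign Q wins within each engagement tier; Campaign L wins overall), so the answer turns on the causal role of engagement tier.
Here engagement tier is a common cause — it drives both which campaign a case falls under and the outcome. The crude comparison mixes populations; the stratum-specific rates are the causally relevant ones.
Standardising Campaign L to the population engagement tier mix: 0.500·669/1911 + 0.500·12/339 = 0.193.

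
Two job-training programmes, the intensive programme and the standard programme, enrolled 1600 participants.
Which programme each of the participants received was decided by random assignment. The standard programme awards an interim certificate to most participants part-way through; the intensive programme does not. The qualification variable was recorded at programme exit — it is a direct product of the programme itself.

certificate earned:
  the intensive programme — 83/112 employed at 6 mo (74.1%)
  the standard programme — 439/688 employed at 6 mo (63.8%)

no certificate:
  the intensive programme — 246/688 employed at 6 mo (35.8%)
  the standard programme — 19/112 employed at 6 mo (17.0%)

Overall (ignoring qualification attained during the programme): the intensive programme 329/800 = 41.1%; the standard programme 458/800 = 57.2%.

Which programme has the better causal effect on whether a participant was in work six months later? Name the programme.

the standard programme

Stratifying would compare programmes among participants the programmes themselves sorted into qualification attained during the programme groups — a form of selection on an intermediate. The unconditioned pooled rates give the total causal effect.
Pooled: the intensive programme 41.1% vs the standard programme 57.2%; the standard programme is higher overall.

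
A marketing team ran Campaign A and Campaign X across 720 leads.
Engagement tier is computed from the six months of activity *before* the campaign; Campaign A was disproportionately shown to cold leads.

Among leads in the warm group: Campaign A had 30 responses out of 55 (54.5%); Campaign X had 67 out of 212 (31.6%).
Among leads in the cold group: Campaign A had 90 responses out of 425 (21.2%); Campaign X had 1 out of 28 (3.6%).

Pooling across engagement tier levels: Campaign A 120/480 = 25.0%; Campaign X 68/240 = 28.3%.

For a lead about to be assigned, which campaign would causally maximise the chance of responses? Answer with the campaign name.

Engagement tier differs across campaigns for reasons unrelated to any effect of the campaign itself, and it separately predicts the outcome — a classic confounder. We must compare within engagement tier levels.
Within each level — warm: 54.5% vs 31.6%; cold: 21.2% vs 3.6% — Campaign A is higher every time.

Campaign A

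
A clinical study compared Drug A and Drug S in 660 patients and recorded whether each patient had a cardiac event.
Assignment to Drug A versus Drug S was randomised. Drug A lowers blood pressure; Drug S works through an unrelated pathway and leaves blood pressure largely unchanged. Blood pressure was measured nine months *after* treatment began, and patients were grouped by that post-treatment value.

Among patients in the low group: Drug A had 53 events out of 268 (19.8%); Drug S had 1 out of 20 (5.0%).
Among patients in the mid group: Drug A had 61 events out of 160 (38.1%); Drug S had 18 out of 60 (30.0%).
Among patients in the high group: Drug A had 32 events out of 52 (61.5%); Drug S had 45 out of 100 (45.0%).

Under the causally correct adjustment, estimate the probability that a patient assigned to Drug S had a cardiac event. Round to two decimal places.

The stratified and pooled comparisons disagree (Drug S wins within each blood pressure; Drug A wins overall), so the answer turns on the causal role of blood pressure.
Blood pressure here is a post-treatment variable shaped by the drug; conditioning on it would introduce bias rather than remove it. The overall comparison is the causal one.
So P(outcome | do(Drug S)) is just the pooled rate for Drug S: 64/180 = 0.356.

0.36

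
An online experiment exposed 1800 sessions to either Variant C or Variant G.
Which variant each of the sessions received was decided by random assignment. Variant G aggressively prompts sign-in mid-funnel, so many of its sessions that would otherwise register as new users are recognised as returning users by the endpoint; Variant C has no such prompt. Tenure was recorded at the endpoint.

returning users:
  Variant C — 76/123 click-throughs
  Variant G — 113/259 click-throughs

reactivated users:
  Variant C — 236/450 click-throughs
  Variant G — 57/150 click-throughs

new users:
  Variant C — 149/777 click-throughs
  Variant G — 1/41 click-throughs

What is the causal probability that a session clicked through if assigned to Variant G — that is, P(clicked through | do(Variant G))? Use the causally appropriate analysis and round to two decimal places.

User tenure here is a post-treatment variable shaped by the variant; conditioning on it would introduce bias rather than remove it. The overall comparison is the causal one.
So P(outcome | do(Variant G)) is just the pooled rate for Variant G: 171/450 = 0.380.

0.38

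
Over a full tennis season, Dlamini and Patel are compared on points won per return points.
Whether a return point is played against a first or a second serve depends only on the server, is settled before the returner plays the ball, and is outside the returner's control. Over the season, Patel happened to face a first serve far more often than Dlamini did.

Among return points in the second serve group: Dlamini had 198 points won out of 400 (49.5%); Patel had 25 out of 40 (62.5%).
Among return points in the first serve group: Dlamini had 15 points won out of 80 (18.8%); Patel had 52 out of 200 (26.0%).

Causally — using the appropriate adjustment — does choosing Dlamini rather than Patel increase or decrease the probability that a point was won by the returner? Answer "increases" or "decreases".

The serve type-specific comparison favours Patel throughout, but the pooled figures favour Dlamini. The question is whether to condition on serve type.
Here serve type is a common cause — it drives both which player a case falls under and the outcome. The crude comparison mixes populations; the stratum-specific rates are the causally relevant ones.
Within each level — second serve: 49.5% vs 62.5%; first serve: 18.8% vs 26.0% — Patel is higher every time.

decreases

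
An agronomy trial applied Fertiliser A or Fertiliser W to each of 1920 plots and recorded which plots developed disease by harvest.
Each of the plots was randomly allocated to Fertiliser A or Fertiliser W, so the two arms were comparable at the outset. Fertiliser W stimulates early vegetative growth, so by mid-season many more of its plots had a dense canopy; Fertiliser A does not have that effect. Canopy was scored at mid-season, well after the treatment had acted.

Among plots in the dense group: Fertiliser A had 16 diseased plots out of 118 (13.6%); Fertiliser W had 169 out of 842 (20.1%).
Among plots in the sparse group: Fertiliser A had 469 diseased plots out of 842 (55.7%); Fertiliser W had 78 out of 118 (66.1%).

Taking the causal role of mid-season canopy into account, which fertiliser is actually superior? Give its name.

Fertiliser W

The stratified and pooled comparisons disagree (Fertiliser A wins within each mid-season canopy; Fertiliser W wins overall), so the answer turns on the causal role of mid-season canopy.
Mid-season canopy lies on the pathway fertiliser → mid-season canopy → outcome, so adjusting for it blocks the indirect effect. For the total causal effect of fertiliser, use the unadjusted pooled rates.
Pooled: Fertiliser A 50.5% vs Fertiliser W 25.7%; Fertiliser W is lower overall.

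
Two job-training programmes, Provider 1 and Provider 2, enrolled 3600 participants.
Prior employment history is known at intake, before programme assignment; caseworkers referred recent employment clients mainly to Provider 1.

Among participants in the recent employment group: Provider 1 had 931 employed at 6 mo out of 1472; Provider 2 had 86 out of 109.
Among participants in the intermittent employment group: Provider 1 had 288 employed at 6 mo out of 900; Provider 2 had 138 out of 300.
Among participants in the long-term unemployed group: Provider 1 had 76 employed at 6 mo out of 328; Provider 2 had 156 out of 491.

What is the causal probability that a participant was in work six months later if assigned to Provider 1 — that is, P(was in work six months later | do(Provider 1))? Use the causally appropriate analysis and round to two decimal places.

The prior employment history-specific comparison favours Provider 2 throughout, but the pooled figures favour Provider 1. The question is whether to condition on prior employment history.
Nothing the programme does changes prior employment history; the imbalance is an allocation artefact. With prior employment history also predicting the outcome, the pooled figure is confounded, and the within-stratum comparison is the causal one.
Standardising Provider 1 to the population prior employment history mix: 0.439·931/1472 + 0.333·288/900 + 0.228·76/328 = 0.437.

0.44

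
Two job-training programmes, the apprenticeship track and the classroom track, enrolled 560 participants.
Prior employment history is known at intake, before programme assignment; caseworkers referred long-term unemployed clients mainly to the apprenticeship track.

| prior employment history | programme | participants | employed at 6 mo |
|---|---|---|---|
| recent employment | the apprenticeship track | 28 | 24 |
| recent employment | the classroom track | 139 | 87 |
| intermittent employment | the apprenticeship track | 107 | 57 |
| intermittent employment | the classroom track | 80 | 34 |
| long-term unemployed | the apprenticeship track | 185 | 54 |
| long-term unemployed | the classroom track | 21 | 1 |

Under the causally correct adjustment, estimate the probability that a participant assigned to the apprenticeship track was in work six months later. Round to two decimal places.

0.54

The stratified and pooled comparisons disagree (the apprenticeship track wins within each prior employment history; the classroom track wins overall), so the answer turns on the causal role of prior employment history.
Here prior employment history is a common cause — it drives both which programme a case falls under and the outcome. The crude comparison mixes populations; the stratum-specific rates are the causally relevant ones.
Standardising the apprenticeship track to the population prior employment history mix: 0.298·24/28 + 0.334·57/107 + 0.368·54/185 = 0.541.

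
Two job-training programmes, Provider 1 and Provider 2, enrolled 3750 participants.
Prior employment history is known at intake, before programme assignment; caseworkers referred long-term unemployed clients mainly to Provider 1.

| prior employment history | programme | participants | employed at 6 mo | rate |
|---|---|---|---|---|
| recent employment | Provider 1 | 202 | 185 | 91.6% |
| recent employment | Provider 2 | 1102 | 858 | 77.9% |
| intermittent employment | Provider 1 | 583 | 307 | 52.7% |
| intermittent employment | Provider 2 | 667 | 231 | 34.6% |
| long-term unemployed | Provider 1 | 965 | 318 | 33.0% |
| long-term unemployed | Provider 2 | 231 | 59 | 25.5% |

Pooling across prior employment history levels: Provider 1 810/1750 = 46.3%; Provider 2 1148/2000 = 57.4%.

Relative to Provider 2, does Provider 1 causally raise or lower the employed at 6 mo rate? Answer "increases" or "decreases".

Nothing the programme does changes prior employment history; the imbalance is an allocation artefact. With prior employment history also predicting the outcome, the pooled figure is confounded, and the within-stratum comparison is the causal one.
Within each level — recent employment: 91.6% vs 77.9%; intermittent employment: 52.7% vs 34.6%; long-term unemployed: 33.0% vs 25.5% — Provider 1 is higher every time.

increases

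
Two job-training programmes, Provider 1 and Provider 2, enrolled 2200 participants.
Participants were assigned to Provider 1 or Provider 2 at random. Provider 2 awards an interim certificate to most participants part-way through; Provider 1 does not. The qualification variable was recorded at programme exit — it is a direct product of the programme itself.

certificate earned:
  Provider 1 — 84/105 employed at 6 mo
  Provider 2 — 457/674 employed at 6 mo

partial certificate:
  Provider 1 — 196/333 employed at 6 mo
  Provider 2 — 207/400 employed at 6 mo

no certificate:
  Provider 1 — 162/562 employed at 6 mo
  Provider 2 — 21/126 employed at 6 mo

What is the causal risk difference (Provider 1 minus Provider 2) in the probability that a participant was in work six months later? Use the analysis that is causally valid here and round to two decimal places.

-0.13

Provider 1 is higher inside every qualification attained during the programme stratum but Provider 2 is higher in aggregate. Whether to stratify depends on how qualification attained during the programme relates to the programme.
Stratifying would compare programmes among participants the programmes themselves sorted into qualification attained during the programme groups — a form of selection on an intermediate. The unconditioned pooled rates give the total causal effect.
The causal difference is the pooled difference: 0.442 − 0.571 = -0.129.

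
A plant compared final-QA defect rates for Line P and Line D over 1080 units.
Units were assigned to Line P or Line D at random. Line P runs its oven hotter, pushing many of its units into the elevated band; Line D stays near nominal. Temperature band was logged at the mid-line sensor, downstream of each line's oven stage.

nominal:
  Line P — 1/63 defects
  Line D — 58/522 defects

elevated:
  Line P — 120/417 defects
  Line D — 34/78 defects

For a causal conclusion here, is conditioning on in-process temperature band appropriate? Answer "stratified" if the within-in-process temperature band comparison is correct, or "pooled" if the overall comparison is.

Within every in-process temperature band level Line P has the lower rate, yet pooled Line D does — Simpson's reversal.
Stratifying would compare lines among units the lines themselves sorted into in-process temperature band groups — a form of selection on an intermediate. The unconditioned pooled rates give the total causal effect.
Pooled: Line P 25.2% vs Line D 15.3%; Line D is lower overall.

pooled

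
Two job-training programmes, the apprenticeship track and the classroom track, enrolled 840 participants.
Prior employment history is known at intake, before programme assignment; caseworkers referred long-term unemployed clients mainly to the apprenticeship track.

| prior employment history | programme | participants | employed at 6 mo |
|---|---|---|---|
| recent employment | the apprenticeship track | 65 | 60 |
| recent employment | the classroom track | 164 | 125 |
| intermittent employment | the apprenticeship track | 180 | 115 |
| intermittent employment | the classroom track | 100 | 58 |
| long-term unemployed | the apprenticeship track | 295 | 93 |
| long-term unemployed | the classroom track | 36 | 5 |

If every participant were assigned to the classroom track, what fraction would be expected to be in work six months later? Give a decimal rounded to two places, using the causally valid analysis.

0.46

The stratified and pooled comparisons disagree (the apprenticeship track wins within each prior employment history; the classroom track wins overall), so the answer turns on the causal role of prior employment history.
Nothing the programme does changes prior employment history; the imbalance is an allocation artefact. With prior employment history also predicting the outcome, the pooled figure is confounded, and the within-stratum comparison is the causal one.
Standardising the classroom track to the population prior employment history mix: 0.273·125/164 + 0.333·58/100 + 0.394·5/36 = 0.456.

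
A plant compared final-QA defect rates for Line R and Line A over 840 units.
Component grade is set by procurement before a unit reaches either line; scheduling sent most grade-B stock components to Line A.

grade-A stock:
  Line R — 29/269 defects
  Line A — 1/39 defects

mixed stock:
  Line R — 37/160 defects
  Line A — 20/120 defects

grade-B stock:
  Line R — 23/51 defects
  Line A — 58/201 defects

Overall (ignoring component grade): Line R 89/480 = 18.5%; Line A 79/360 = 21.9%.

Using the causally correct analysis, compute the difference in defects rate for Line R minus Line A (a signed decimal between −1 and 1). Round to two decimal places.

+0.10

The component grade-specific comparison favours Line A throughout, but the pooled figures favour Line R. The question is whether to condition on component grade.
Component grade is set before the line has any effect — it is not caused by the line — and it independently drives the outcome. That makes it a confounder, so the causal comparison is within component grade levels.
Adjusting over the population distribution of component grade: 0.367·(0.108−0.026) + 0.333·(0.231−0.167) + 0.300·(0.451−0.289) = +0.100.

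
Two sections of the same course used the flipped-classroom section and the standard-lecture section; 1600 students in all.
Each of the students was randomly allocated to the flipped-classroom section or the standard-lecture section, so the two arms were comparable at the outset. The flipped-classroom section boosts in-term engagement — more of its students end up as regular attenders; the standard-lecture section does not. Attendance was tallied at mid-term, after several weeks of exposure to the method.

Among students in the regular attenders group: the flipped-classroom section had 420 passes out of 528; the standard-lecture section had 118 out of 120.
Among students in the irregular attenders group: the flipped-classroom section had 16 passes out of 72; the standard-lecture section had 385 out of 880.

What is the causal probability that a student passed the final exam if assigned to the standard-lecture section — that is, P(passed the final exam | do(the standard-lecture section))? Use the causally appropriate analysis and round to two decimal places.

Mid-term attendance here is a post-treatment variable shaped by the teaching method; conditioning on it would introduce bias rather than remove it. The overall comparison is the causal one.
So P(outcome | do(the standard-lecture section)) is just the pooled rate for the standard-lecture section: 503/1000 = 0.503.

0.50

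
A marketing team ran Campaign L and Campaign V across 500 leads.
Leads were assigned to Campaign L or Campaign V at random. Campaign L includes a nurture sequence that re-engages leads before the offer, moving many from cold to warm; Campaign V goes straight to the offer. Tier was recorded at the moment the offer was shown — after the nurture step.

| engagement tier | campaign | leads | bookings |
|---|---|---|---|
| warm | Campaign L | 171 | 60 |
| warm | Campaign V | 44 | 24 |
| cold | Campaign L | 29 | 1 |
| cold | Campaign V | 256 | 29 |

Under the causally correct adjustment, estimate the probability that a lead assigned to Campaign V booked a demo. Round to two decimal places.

0.18

Because the campaign influences engagement tier, engagement tier is a post-treatment mediator, not a confounder. Stratifying on it would bias the estimate; the causal effect is the crude pooled difference.
So P(outcome | do(Campaign V)) is just the pooled rate for Campaign V: 53/300 = 0.177.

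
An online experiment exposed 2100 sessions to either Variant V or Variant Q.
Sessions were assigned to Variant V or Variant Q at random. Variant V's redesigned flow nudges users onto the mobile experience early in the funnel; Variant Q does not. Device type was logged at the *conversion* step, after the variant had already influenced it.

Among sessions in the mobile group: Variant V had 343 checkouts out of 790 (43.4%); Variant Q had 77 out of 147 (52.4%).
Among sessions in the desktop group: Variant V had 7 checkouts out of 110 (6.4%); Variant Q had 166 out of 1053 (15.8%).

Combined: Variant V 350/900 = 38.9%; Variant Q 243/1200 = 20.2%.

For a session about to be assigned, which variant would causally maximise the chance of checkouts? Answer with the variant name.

Stratifying would compare variants among sessions the variants themselves sorted into device type groups — a form of selection on an intermediate. The unconditioned pooled rates give the total causal effect.
Pooled: Variant V 38.9% vs Variant Q 20.2%; Variant V is higher overall.

Variant V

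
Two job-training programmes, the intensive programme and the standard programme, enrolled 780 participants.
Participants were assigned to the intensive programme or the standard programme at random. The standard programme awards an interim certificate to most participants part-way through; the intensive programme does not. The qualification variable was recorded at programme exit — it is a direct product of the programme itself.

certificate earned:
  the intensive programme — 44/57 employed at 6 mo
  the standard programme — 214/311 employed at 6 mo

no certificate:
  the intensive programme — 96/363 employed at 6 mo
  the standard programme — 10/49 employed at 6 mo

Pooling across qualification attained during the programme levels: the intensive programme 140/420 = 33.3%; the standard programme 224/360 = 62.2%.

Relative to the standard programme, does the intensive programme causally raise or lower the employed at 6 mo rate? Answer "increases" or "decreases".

Qualification attained during the programme here is a post-treatment variable shaped by the programme; conditioning on it would introduce bias rather than remove it. The overall comparison is the causal one.
Pooled: the intensive programme 33.3% vs the standard programme 62.2%; the standard programme is higher overall.

decreases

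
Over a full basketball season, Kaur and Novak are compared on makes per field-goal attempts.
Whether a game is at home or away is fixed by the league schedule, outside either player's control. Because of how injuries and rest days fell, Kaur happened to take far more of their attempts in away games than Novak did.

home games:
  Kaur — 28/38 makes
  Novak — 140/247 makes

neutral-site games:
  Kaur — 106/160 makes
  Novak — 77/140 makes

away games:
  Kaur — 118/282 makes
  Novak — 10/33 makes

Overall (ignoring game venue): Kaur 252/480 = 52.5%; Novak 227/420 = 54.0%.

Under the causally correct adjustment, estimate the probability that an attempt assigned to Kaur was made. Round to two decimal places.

0.60

Here game venue is a common cause — it drives both which player a case falls under and the outcome. The crude comparison mixes populations; the stratum-specific rates are the causally relevant ones.
Standardising Kaur to the population game venue mix: 0.317·28/38 + 0.333·106/160 + 0.350·118/282 = 0.601.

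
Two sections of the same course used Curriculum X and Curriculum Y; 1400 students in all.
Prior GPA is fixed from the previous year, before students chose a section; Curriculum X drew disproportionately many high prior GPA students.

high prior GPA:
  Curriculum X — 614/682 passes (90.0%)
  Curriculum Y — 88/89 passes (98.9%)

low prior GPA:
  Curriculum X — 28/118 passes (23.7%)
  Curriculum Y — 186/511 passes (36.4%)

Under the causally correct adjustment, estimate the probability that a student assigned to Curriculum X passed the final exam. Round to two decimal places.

The imbalance in prior GPA band arose from how students were allocated, not from anything the teaching method did; and prior GPA band independently affects the outcome. The pooled gap is confounded — condition on prior GPA band.
Standardising Curriculum X to the population prior GPA band mix: 0.551·614/682 + 0.449·28/118 = 0.602.

0.60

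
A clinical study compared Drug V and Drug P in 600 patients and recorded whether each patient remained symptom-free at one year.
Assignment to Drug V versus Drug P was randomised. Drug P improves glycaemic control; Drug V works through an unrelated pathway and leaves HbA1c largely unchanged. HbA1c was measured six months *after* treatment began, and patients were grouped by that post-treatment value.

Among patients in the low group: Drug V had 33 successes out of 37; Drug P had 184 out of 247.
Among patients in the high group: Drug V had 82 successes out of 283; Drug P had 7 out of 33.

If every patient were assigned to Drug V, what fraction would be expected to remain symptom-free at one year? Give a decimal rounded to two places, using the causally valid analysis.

0.36

Stratifying would compare drugs among patients the drugs themselves sorted into HbA1c groups — a form of selection on an intermediate. The unconditioned pooled rates give the total causal effect.
So P(outcome | do(Drug V)) is just the pooled rate for Drug V: 115/320 = 0.359.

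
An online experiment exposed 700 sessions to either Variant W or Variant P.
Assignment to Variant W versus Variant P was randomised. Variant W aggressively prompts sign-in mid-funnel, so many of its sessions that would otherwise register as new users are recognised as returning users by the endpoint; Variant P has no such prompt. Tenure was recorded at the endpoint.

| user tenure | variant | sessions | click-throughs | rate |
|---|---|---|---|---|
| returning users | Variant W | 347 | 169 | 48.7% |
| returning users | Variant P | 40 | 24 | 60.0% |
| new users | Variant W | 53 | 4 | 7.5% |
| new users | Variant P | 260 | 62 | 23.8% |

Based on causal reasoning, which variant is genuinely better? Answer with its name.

The user tenure-specific comparison favours Variant P throughout, but the pooled figures favour Variant W. The question is whether to condition on user tenure.
The distribution of user tenure is itself part of what the variant does — it is an intermediate outcome. Holding it fixed would remove that part of the effect; the total effect is the pooled difference.
Pooled: Variant W 43.2% vs Variant P 28.7%; Variant W is higher overall.

Variant W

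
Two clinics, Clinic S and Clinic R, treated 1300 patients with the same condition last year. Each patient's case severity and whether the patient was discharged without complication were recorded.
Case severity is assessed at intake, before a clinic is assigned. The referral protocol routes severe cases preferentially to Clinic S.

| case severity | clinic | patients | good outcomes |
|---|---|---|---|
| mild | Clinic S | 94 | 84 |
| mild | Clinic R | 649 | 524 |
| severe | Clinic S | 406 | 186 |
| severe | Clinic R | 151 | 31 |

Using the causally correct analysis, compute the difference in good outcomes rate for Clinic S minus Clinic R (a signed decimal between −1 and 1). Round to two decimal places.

+0.16

The stratified and pooled comparisons disagree (Clinic S wins within each case severity; Clinic R wins overall), so the answer turns on the causal role of case severity.
Nothing the clinic does changes case severity; the imbalance is an allocation artefact. With case severity also predicting the outcome, the pooled figure is confounded, and the within-stratum comparison is the causal one.
Adjusting over the population distribution of case severity: 0.572·(0.894−0.807) + 0.428·(0.458−0.205) = +0.158.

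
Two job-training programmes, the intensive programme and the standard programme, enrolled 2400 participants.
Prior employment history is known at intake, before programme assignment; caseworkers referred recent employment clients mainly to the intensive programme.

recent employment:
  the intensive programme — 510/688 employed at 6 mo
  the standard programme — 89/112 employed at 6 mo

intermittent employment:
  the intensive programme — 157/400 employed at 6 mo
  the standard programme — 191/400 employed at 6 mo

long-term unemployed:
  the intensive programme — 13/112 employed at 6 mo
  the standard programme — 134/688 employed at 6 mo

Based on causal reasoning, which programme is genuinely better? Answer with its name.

Here prior employment history is a common cause — it drives both which programme a case falls under and the outcome. The crude comparison mixes populations; the stratum-specific rates are the causally relevant ones.
Within each level — recent employment: 74.1% vs 79.5%; intermittent employment: 39.2% vs 47.8%; long-term unemployed: 11.6% vs 19.5% — the standard programme is higher every time.

the standard programme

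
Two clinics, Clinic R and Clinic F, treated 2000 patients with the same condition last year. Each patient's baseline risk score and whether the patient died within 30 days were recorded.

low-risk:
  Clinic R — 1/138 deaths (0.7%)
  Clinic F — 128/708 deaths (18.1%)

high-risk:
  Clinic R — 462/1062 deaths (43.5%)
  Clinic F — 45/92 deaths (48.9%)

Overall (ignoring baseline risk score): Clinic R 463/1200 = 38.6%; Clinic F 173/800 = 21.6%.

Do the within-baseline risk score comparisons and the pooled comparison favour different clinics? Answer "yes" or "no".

yes

Within each baseline risk score level (low-risk 0.7% vs 18.1%; high-risk 43.5% vs 48.9%), Clinic R has the lower rate every time. Pooled: 38.6% vs 21.6% — Clinic F has the lower rate overall. The two comparisons disagree.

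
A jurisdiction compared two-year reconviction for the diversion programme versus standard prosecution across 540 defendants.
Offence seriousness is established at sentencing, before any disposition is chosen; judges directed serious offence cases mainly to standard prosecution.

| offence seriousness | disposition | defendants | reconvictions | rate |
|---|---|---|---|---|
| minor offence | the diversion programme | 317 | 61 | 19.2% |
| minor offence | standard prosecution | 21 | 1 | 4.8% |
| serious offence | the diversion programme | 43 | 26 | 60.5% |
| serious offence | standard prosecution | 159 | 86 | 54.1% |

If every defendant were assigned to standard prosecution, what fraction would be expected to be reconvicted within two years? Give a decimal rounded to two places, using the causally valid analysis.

Within every offence seriousness level standard prosecution has the lower rate, yet pooled the diversion programme does — Simpson's reversal.
Since offence seriousness is a pre-existing factor (not a product of the disposition) and it affects the outcome on its own, it is a confounder. The stratified rates, not the pooled rate, identify the causal effect.
Standardising standard prosecution to the population offence seriousness mix: 0.626·1/21 + 0.374·86/159 = 0.232.

0.23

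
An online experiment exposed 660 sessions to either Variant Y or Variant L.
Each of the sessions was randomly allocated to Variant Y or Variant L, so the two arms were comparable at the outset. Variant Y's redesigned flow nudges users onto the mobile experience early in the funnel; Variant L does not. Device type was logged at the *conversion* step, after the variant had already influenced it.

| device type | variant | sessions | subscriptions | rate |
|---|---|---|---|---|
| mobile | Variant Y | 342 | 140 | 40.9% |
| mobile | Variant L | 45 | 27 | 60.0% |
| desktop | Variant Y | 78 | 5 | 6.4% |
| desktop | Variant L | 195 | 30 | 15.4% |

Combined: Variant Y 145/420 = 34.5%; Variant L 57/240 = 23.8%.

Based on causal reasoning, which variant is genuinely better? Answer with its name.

Variant Y

Device type lies on the pathway variant → device type → outcome, so adjusting for it blocks the indirect effect. For the total causal effect of variant, use the unadjusted pooled rates.
Pooled: Variant Y 34.5% vs Variant L 23.8%; Variant Y is higher overall.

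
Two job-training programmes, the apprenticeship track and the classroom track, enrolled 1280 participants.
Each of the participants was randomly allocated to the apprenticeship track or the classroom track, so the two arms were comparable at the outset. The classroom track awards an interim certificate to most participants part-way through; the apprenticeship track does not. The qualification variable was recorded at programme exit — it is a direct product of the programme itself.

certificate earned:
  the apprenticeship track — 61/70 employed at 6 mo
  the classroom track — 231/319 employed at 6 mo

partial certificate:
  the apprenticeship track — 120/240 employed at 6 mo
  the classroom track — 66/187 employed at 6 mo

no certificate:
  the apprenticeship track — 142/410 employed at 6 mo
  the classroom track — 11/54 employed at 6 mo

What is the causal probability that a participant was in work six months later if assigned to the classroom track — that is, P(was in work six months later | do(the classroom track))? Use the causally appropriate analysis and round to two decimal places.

the apprenticeship track is higher inside every qualification attained during the programme stratum but the classroom track is higher in aggregate. Whether to stratify depends on how qualification attained during the programme relates to the programme.
The distribution of qualification attained during the programme is itself part of what the programme does — it is an intermediate outcome. Holding it fixed would remove that part of the effect; the total effect is the pooled difference.
So P(outcome | do(the classroom track)) is just the pooled rate for the classroom track: 308/560 = 0.550.

0.55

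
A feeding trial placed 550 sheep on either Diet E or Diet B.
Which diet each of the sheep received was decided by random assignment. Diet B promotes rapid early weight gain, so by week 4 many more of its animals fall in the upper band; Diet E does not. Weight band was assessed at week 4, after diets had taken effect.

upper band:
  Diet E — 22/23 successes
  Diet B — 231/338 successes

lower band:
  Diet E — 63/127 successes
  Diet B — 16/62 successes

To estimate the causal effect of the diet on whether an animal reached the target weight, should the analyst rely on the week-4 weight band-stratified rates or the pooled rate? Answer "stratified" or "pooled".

pooled

The distribution of week-4 weight band is itself part of what the diet does — it is an intermediate outcome. Holding it fixed would remove that part of the effect; the total effect is the pooled difference.
Pooled: Diet E 56.7% vs Diet B 61.8%; Diet B is higher overall.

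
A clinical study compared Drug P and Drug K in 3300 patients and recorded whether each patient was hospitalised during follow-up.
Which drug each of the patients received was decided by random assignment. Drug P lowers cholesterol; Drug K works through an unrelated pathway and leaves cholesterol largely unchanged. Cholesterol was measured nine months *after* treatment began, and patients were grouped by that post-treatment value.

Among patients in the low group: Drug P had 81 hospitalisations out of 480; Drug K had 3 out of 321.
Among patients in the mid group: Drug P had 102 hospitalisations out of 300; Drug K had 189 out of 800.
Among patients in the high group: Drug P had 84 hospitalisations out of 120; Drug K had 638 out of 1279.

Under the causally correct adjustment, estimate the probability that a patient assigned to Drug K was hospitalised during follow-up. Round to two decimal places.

0.35

The stratified and pooled comparisons disagree (Drug K wins within each cholesterol; Drug P wins overall), so the answer turns on the causal role of cholesterol.
The distribution of cholesterol is itself part of what the drug does — it is an intermediate outcome. Holding it fixed would remove that part of the effect; the total effect is the pooled difference.
So P(outcome | do(Drug K)) is just the pooled rate for Drug K: 830/2400 = 0.346.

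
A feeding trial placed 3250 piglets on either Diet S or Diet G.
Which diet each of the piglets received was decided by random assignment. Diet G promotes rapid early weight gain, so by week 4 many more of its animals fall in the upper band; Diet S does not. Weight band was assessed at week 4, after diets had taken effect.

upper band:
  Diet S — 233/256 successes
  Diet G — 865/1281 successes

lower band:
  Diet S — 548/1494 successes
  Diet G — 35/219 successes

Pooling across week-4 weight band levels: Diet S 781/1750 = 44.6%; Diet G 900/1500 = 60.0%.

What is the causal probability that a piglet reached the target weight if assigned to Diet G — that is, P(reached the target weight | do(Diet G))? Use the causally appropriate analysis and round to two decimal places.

Within every week-4 weight band level Diet S has the higher rate, yet pooled Diet G does — Simpson's reversal.
Because the diet influences week-4 weight band, week-4 weight band is a post-treatment mediator, not a confounder. Stratifying on it would bias the estimate; the causal effect is the crude pooled difference.
So P(outcome | do(Diet G)) is just the pooled rate for Diet G: 900/1500 = 0.600.

0.60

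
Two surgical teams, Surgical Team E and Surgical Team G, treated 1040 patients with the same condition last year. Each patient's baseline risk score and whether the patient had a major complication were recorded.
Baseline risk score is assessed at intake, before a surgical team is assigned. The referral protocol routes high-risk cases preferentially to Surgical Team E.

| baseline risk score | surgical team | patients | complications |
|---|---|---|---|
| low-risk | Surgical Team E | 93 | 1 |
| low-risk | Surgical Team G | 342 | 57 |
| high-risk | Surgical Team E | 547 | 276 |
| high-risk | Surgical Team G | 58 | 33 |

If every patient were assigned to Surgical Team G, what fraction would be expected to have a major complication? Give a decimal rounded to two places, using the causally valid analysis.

0.40

The imbalance in baseline risk score arose from how patients were allocated, not from anything the surgical team did; and baseline risk score independently affects the outcome. The pooled gap is confounded — condition on baseline risk score.
Standardising Surgical Team G to the population baseline risk score mix: 0.418·57/342 + 0.582·33/58 = 0.401.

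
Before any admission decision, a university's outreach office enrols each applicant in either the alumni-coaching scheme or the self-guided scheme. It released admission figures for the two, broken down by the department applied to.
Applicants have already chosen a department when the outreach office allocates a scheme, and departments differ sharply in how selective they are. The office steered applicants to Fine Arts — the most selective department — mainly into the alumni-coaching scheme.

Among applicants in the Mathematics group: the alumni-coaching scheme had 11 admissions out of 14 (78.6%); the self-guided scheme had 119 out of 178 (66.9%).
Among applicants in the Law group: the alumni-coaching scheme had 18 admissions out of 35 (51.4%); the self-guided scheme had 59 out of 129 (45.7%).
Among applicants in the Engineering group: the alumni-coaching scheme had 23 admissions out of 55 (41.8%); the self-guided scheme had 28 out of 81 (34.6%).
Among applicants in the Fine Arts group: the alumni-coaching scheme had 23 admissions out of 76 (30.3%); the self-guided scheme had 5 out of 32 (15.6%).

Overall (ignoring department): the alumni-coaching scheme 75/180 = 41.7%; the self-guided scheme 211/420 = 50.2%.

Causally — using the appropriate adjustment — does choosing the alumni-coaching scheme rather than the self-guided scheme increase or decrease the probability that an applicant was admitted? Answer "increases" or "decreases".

increases

The imbalance in department arose from how applicants were allocated, not from anything the outreach scheme did; and department independently affects the outcome. The pooled gap is confounded — condition on department.
Within each level — Mathematics: 78.6% vs 66.9%; Law: 51.4% vs 45.7%; Engineering: 41.8% vs 34.6%; Fine Arts: 30.3% vs 15.6% — the alumni-coaching scheme is higher every time.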